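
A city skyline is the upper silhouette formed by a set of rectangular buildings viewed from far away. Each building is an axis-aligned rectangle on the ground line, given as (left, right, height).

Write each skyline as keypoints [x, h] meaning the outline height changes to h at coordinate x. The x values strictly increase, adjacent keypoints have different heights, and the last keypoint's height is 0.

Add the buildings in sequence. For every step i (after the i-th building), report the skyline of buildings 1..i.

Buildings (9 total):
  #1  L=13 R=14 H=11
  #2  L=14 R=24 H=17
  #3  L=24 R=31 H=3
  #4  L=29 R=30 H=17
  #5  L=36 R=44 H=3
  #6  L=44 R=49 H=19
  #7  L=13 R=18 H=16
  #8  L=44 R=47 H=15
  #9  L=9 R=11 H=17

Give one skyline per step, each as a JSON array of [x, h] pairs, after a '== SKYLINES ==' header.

== SKYLINES ==
[[13,11],[14,0]]
[[13,11],[14,17],[24,0]]
[[13,11],[14,17],[24,3],[31,0]]
[[13,11],[14,17],[24,3],[29,17],[30,3],[31,0]]
[[13,11],[14,17],[24,3],[29,17],[30,3],[31,0],[36,3],[44,0]]
[[13,11],[14,17],[24,3],[29,17],[30,3],[31,0],[36,3],[44,19],[49,0]]
[[13,16],[14,17],[24,3],[29,17],[30,3],[31,0],[36,3],[44,19],[49,0]]
[[13,16],[14,17],[24,3],[29,17],[30,3],[31,0],[36,3],[44,19],[49,0]]
[[9,17],[11,0],[13,16],[14,17],[24,3],[29,17],[30,3],[31,0],[36,3],[44,19],[49,0]]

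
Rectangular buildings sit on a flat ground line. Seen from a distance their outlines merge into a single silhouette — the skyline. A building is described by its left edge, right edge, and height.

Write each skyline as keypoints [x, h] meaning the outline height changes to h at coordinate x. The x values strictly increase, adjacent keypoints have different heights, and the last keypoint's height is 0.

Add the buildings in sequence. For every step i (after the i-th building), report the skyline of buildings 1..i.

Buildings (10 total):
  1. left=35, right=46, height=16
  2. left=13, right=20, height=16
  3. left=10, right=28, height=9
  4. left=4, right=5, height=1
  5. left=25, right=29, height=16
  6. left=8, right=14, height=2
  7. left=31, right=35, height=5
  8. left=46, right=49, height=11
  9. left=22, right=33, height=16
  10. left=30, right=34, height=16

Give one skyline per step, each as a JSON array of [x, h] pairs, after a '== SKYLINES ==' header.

== SKYLINES ==
[[35,16],[46,0]]
[[13,16],[20,0],[35,16],[46,0]]
[[10,9],[13,16],[20,9],[28,0],[35,16],[46,0]]
[[4,1],[5,0],[10,9],[13,16],[20,9],[28,0],[35,16],[46,0]]
[[4,1],[5,0],[10,9],[13,16],[20,9],[25,16],[29,0],[35,16],[46,0]]
[[4,1],[5,0],[8,2],[10,9],[13,16],[20,9],[25,16],[29,0],[35,16],[46,0]]
[[4,1],[5,0],[8,2],[10,9],[13,16],[20,9],[25,16],[29,0],[31,5],[35,16],[46,0]]
[[4,1],[5,0],[8,2],[10,9],[13,16],[20,9],[25,16],[29,0],[31,5],[35,16],[46,11],[49,0]]
[[4,1],[5,0],[8,2],[10,9],[13,16],[20,9],[22,16],[33,5],[35,16],[46,11],[49,0]]
[[4,1],[5,0],[8,2],[10,9],[13,16],[20,9],[22,16],[34,5],[35,16],[46,11],[49,0]]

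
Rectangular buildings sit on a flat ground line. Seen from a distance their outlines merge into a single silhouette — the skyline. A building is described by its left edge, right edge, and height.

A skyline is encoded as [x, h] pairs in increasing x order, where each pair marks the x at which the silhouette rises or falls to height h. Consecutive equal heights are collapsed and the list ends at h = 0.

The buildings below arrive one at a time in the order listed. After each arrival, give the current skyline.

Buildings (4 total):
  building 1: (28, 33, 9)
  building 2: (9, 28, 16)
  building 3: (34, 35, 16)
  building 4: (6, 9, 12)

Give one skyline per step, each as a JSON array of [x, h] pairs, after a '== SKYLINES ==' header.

== SKYLINES ==
[[28,9],[33,0]]
[[9,16],[28,9],[33,0]]
[[9,16],[28,9],[33,0],[34,16],[35,0]]
[[6,12],[9,16],[28,9],[33,0],[34,16],[35,0]]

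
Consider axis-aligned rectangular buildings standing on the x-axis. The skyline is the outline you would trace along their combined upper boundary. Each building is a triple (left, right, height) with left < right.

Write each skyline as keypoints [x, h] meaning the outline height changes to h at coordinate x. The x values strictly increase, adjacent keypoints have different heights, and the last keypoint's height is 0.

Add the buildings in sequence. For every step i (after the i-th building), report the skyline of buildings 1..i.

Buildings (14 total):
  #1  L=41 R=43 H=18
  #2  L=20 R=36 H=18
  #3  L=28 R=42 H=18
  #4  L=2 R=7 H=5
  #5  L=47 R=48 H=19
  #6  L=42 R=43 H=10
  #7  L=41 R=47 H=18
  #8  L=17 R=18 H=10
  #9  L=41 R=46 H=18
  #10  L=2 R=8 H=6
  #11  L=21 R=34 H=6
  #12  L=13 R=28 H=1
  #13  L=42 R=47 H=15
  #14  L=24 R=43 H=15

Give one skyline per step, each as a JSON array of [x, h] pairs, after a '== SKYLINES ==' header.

== SKYLINES ==
[[41,18],[43,0]]
[[20,18],[36,0],[41,18],[43,0]]
[[20,18],[43,0]]
[[2,5],[7,0],[20,18],[43,0]]
[[2,5],[7,0],[20,18],[43,0],[47,19],[48,0]]
[[2,5],[7,0],[20,18],[43,0],[47,19],[48,0]]
[[2,5],[7,0],[20,18],[47,19],[48,0]]
[[2,5],[7,0],[17,10],[18,0],[20,18],[47,19],[48,0]]
[[2,5],[7,0],[17,10],[18,0],[20,18],[47,19],[48,0]]
[[2,6],[8,0],[17,10],[18,0],[20,18],[47,19],[48,0]]
[[2,6],[8,0],[17,10],[18,0],[20,18],[47,19],[48,0]]
[[2,6],[8,0],[13,1],[17,10],[18,1],[20,18],[47,19],[48,0]]
[[2,6],[8,0],[13,1],[17,10],[18,1],[20,18],[47,19],[48,0]]
[[2,6],[8,0],[13,1],[17,10],[18,1],[20,18],[47,19],[48,0]]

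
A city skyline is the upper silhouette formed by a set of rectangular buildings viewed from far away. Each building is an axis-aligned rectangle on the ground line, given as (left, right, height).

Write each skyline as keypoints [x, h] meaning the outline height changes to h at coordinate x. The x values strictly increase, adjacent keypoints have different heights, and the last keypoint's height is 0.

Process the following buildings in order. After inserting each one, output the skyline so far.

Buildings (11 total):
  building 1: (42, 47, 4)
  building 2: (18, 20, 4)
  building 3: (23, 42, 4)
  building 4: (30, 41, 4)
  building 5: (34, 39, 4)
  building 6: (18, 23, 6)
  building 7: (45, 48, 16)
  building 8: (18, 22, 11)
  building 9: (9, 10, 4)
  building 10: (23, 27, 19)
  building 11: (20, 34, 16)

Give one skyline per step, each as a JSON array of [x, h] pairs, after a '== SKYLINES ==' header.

== SKYLINES ==
[[42,4],[47,0]]
[[18,4],[20,0],[42,4],[47,0]]
[[18,4],[20,0],[23,4],[47,0]]
[[18,4],[20,0],[23,4],[47,0]]
[[18,4],[20,0],[23,4],[47,0]]
[[18,6],[23,4],[47,0]]
[[18,6],[23,4],[45,16],[48,0]]
[[18,11],[22,6],[23,4],[45,16],[48,0]]
[[9,4],[10,0],[18,11],[22,6],[23,4],[45,16],[48,0]]
[[9,4],[10,0],[18,11],[22,6],[23,19],[27,4],[45,16],[48,0]]
[[9,4],[10,0],[18,11],[20,16],[23,19],[27,16],[34,4],[45,16],[48,0]]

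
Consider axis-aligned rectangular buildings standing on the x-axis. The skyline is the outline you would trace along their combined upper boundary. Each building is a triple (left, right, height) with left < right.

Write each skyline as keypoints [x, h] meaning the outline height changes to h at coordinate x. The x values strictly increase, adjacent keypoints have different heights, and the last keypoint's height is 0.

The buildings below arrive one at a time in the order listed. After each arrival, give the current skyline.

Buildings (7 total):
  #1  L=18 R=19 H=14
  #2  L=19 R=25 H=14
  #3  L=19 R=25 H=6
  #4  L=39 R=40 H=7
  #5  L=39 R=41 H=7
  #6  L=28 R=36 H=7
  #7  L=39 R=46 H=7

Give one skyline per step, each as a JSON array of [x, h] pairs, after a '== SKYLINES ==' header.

== SKYLINES ==
[[18,14],[19,0]]
[[18,14],[25,0]]
[[18,14],[25,0]]
[[18,14],[25,0],[39,7],[40,0]]
[[18,14],[25,0],[39,7],[41,0]]
[[18,14],[25,0],[28,7],[36,0],[39,7],[41,0]]
[[18,14],[25,0],[28,7],[36,0],[39,7],[46,0]]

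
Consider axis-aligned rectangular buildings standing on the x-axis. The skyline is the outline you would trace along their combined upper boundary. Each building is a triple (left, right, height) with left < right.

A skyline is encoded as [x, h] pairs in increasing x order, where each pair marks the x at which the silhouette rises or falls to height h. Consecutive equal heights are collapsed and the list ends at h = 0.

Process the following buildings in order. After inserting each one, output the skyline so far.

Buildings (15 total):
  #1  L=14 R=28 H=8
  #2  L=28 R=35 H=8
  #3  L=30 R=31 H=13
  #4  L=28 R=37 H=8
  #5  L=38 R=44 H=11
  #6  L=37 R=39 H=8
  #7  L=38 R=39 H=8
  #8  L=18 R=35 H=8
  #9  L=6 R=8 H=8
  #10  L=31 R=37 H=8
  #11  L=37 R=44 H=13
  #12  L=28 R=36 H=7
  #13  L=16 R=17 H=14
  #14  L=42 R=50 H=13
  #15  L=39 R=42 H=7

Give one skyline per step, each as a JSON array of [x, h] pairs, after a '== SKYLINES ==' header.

== SKYLINES ==
[[14,8],[28,0]]
[[14,8],[35,0]]
[[14,8],[30,13],[31,8],[35,0]]
[[14,8],[30,13],[31,8],[37,0]]
[[14,8],[30,13],[31,8],[37,0],[38,11],[44,0]]
[[14,8],[30,13],[31,8],[38,11],[44,0]]
[[14,8],[30,13],[31,8],[38,11],[44,0]]
[[14,8],[30,13],[31,8],[38,11],[44,0]]
[[6,8],[8,0],[14,8],[30,13],[31,8],[38,11],[44,0]]
[[6,8],[8,0],[14,8],[30,13],[31,8],[38,11],[44,0]]
[[6,8],[8,0],[14,8],[30,13],[31,8],[37,13],[44,0]]
[[6,8],[8,0],[14,8],[30,13],[31,8],[37,13],[44,0]]
[[6,8],[8,0],[14,8],[16,14],[17,8],[30,13],[31,8],[37,13],[44,0]]
[[6,8],[8,0],[14,8],[16,14],[17,8],[30,13],[31,8],[37,13],[50,0]]
[[6,8],[8,0],[14,8],[16,14],[17,8],[30,13],[31,8],[37,13],[50,0]]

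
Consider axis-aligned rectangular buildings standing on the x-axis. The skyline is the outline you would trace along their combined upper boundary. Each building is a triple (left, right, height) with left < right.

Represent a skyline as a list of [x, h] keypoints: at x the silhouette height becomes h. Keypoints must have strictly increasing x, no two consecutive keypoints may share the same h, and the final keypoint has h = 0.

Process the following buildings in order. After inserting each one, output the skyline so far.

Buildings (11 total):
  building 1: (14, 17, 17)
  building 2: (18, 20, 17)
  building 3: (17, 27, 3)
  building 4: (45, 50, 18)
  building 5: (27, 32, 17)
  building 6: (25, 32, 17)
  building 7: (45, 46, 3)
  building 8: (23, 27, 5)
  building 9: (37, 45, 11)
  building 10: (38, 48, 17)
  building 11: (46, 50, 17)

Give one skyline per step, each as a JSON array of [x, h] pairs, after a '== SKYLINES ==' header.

== SKYLINES ==
[[14,17],[17,0]]
[[14,17],[17,0],[18,17],[20,0]]
[[14,17],[17,3],[18,17],[20,3],[27,0]]
[[14,17],[17,3],[18,17],[20,3],[27,0],[45,18],[50,0]]
[[14,17],[17,3],[18,17],[20,3],[27,17],[32,0],[45,18],[50,0]]
[[14,17],[17,3],[18,17],[20,3],[25,17],[32,0],[45,18],[50,0]]
[[14,17],[17,3],[18,17],[20,3],[25,17],[32,0],[45,18],[50,0]]
[[14,17],[17,3],[18,17],[20,3],[23,5],[25,17],[32,0],[45,18],[50,0]]
[[14,17],[17,3],[18,17],[20,3],[23,5],[25,17],[32,0],[37,11],[45,18],[50,0]]
[[14,17],[17,3],[18,17],[20,3],[23,5],[25,17],[32,0],[37,11],[38,17],[45,18],[50,0]]
[[14,17],[17,3],[18,17],[20,3],[23,5],[25,17],[32,0],[37,11],[38,17],[45,18],[50,0]]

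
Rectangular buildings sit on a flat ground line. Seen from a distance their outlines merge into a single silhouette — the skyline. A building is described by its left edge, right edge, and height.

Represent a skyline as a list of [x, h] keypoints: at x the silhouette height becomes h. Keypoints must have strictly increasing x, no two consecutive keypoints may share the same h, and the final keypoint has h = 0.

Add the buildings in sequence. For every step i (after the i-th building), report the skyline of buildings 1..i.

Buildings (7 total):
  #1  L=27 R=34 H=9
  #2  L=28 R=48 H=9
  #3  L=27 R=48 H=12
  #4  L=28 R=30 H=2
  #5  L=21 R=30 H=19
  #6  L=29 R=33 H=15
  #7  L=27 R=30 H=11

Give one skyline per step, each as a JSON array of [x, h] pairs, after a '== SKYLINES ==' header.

== SKYLINES ==
[[27,9],[34,0]]
[[27,9],[48,0]]
[[27,12],[48,0]]
[[27,12],[48,0]]
[[21,19],[30,12],[48,0]]
[[21,19],[30,15],[33,12],[48,0]]
[[21,19],[30,15],[33,12],[48,0]]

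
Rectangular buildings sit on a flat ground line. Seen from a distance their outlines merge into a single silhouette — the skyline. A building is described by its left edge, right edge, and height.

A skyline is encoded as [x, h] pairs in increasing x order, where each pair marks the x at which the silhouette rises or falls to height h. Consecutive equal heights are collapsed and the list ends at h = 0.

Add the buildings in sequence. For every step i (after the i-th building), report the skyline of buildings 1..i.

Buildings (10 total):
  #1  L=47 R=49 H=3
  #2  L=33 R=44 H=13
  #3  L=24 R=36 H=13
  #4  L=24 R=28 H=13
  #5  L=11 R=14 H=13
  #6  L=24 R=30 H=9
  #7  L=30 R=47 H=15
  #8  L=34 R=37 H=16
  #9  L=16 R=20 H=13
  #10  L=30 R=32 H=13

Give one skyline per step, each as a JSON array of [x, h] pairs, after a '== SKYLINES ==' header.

== SKYLINES ==
[[47,3],[49,0]]
[[33,13],[44,0],[47,3],[49,0]]
[[24,13],[44,0],[47,3],[49,0]]
[[24,13],[44,0],[47,3],[49,0]]
[[11,13],[14,0],[24,13],[44,0],[47,3],[49,0]]
[[11,13],[14,0],[24,13],[44,0],[47,3],[49,0]]
[[11,13],[14,0],[24,13],[30,15],[47,3],[49,0]]
[[11,13],[14,0],[24,13],[30,15],[34,16],[37,15],[47,3],[49,0]]
[[11,13],[14,0],[16,13],[20,0],[24,13],[30,15],[34,16],[37,15],[47,3],[49,0]]
[[11,13],[14,0],[16,13],[20,0],[24,13],[30,15],[34,16],[37,15],[47,3],[49,0]]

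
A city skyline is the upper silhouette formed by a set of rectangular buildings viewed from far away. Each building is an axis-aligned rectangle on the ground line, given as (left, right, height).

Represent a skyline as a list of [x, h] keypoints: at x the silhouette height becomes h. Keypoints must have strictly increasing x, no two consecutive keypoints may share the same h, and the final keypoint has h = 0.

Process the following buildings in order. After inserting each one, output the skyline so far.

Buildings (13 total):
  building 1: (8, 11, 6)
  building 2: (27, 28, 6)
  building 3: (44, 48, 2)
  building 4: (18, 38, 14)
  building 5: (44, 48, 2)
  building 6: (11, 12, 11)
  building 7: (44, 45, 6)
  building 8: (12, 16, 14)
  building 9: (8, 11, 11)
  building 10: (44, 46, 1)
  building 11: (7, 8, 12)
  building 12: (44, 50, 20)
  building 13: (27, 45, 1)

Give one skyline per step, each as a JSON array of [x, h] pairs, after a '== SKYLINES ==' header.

== SKYLINES ==
[[8,6],[11,0]]
[[8,6],[11,0],[27,6],[28,0]]
[[8,6],[11,0],[27,6],[28,0],[44,2],[48,0]]
[[8,6],[11,0],[18,14],[38,0],[44,2],[48,0]]
[[8,6],[11,0],[18,14],[38,0],[44,2],[48,0]]
[[8,6],[11,11],[12,0],[18,14],[38,0],[44,2],[48,0]]
[[8,6],[11,11],[12,0],[18,14],[38,0],[44,6],[45,2],[48,0]]
[[8,6],[11,11],[12,14],[16,0],[18,14],[38,0],[44,6],[45,2],[48,0]]
[[8,11],[12,14],[16,0],[18,14],[38,0],[44,6],[45,2],[48,0]]
[[8,11],[12,14],[16,0],[18,14],[38,0],[44,6],[45,2],[48,0]]
[[7,12],[8,11],[12,14],[16,0],[18,14],[38,0],[44,6],[45,2],[48,0]]
[[7,12],[8,11],[12,14],[16,0],[18,14],[38,0],[44,20],[50,0]]
[[7,12],[8,11],[12,14],[16,0],[18,14],[38,1],[44,20],[50,0]]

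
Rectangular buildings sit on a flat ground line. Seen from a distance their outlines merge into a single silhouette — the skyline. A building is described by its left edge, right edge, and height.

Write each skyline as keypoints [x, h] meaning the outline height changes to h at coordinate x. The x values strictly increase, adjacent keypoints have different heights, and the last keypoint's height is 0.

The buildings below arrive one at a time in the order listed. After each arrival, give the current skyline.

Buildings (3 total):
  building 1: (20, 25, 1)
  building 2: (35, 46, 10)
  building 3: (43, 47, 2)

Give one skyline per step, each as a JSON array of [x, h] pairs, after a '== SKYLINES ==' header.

== SKYLINES ==
[[20,1],[25,0]]
[[20,1],[25,0],[35,10],[46,0]]
[[20,1],[25,0],[35,10],[46,2],[47,0]]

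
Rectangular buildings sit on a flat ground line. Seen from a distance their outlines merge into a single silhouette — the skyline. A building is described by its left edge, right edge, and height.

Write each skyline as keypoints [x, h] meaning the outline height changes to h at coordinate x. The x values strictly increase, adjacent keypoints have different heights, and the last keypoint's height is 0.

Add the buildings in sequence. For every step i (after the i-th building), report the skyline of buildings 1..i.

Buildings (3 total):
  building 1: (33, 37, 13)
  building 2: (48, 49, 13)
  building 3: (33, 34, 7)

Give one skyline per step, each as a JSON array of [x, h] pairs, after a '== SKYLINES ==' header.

== SKYLINES ==
[[33,13],[37,0]]
[[33,13],[37,0],[48,13],[49,0]]
[[33,13],[37,0],[48,13],[49,0]]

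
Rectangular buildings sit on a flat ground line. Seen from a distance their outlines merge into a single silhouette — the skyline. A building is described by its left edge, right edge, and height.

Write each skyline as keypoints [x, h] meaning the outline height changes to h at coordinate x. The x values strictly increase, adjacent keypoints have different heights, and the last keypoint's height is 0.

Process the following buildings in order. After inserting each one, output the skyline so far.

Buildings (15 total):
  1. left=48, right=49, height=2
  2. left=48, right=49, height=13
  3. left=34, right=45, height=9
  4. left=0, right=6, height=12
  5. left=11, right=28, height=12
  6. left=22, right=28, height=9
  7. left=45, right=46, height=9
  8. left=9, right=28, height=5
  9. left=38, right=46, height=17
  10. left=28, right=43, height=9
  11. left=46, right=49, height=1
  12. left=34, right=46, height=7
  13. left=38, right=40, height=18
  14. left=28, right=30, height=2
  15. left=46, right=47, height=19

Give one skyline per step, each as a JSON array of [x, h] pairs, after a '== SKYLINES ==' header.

== SKYLINES ==
[[48,2],[49,0]]
[[48,13],[49,0]]
[[34,9],[45,0],[48,13],[49,0]]
[[0,12],[6,0],[34,9],[45,0],[48,13],[49,0]]
[[0,12],[6,0],[11,12],[28,0],[34,9],[45,0],[48,13],[49,0]]
[[0,12],[6,0],[11,12],[28,0],[34,9],[45,0],[48,13],[49,0]]
[[0,12],[6,0],[11,12],[28,0],[34,9],[46,0],[48,13],[49,0]]
[[0,12],[6,0],[9,5],[11,12],[28,0],[34,9],[46,0],[48,13],[49,0]]
[[0,12],[6,0],[9,5],[11,12],[28,0],[34,9],[38,17],[46,0],[48,13],[49,0]]
[[0,12],[6,0],[9,5],[11,12],[28,9],[38,17],[46,0],[48,13],[49,0]]
[[0,12],[6,0],[9,5],[11,12],[28,9],[38,17],[46,1],[48,13],[49,0]]
[[0,12],[6,0],[9,5],[11,12],[28,9],[38,17],[46,1],[48,13],[49,0]]
[[0,12],[6,0],[9,5],[11,12],[28,9],[38,18],[40,17],[46,1],[48,13],[49,0]]
[[0,12],[6,0],[9,5],[11,12],[28,9],[38,18],[40,17],[46,1],[48,13],[49,0]]
[[0,12],[6,0],[9,5],[11,12],[28,9],[38,18],[40,17],[46,19],[47,1],[48,13],[49,0]]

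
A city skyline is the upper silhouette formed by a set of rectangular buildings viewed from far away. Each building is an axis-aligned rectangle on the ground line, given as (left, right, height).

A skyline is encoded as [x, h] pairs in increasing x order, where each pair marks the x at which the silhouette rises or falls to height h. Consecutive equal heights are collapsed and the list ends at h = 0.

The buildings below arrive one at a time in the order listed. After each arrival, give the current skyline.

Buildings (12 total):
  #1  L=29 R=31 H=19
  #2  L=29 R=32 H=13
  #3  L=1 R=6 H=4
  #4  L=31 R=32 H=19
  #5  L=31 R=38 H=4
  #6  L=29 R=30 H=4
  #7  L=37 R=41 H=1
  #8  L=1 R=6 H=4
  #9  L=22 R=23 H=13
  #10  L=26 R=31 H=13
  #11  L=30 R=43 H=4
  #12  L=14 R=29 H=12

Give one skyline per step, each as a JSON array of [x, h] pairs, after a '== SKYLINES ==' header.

== SKYLINES ==
[[29,19],[31,0]]
[[29,19],[31,13],[32,0]]
[[1,4],[6,0],[29,19],[31,13],[32,0]]
[[1,4],[6,0],[29,19],[32,0]]
[[1,4],[6,0],[29,19],[32,4],[38,0]]
[[1,4],[6,0],[29,19],[32,4],[38,0]]
[[1,4],[6,0],[29,19],[32,4],[38,1],[41,0]]
[[1,4],[6,0],[29,19],[32,4],[38,1],[41,0]]
[[1,4],[6,0],[22,13],[23,0],[29,19],[32,4],[38,1],[41,0]]
[[1,4],[6,0],[22,13],[23,0],[26,13],[29,19],[32,4],[38,1],[41,0]]
[[1,4],[6,0],[22,13],[23,0],[26,13],[29,19],[32,4],[43,0]]
[[1,4],[6,0],[14,12],[22,13],[23,12],[26,13],[29,19],[32,4],[43,0]]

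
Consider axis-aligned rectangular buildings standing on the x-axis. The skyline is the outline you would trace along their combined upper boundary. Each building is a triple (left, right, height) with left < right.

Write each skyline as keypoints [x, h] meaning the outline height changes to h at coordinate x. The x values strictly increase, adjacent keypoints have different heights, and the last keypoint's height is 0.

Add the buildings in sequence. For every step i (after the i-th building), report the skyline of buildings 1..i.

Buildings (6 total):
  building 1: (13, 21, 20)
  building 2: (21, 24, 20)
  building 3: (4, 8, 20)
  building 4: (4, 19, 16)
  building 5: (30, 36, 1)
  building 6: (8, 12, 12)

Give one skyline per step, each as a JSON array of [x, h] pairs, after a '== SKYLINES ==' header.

== SKYLINES ==
[[13,20],[21,0]]
[[13,20],[24,0]]
[[4,20],[8,0],[13,20],[24,0]]
[[4,20],[8,16],[13,20],[24,0]]
[[4,20],[8,16],[13,20],[24,0],[30,1],[36,0]]
[[4,20],[8,16],[13,20],[24,0],[30,1],[36,0]]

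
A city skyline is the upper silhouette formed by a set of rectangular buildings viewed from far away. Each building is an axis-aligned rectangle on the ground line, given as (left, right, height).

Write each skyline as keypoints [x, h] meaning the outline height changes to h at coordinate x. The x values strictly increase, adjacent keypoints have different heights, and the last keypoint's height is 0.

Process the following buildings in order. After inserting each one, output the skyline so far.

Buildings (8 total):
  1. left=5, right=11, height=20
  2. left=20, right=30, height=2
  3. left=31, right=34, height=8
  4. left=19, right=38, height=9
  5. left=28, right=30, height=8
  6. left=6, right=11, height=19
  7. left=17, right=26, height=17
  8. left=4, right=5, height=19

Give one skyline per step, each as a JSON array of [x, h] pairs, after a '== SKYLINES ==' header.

== SKYLINES ==
[[5,20],[11,0]]
[[5,20],[11,0],[20,2],[30,0]]
[[5,20],[11,0],[20,2],[30,0],[31,8],[34,0]]
[[5,20],[11,0],[19,9],[38,0]]
[[5,20],[11,0],[19,9],[38,0]]
[[5,20],[11,0],[19,9],[38,0]]
[[5,20],[11,0],[17,17],[26,9],[38,0]]
[[4,19],[5,20],[11,0],[17,17],[26,9],[38,0]]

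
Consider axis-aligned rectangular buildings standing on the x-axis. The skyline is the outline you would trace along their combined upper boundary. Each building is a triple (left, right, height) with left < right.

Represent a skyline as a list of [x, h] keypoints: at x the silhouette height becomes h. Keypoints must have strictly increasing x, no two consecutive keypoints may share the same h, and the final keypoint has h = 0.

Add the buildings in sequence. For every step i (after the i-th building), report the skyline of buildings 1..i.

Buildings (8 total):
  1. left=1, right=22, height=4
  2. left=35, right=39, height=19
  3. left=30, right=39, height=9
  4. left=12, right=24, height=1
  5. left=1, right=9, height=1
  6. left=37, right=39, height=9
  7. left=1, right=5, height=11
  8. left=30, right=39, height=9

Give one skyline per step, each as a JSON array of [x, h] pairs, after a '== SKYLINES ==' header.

== SKYLINES ==
[[1,4],[22,0]]
[[1,4],[22,0],[35,19],[39,0]]
[[1,4],[22,0],[30,9],[35,19],[39,0]]
[[1,4],[22,1],[24,0],[30,9],[35,19],[39,0]]
[[1,4],[22,1],[24,0],[30,9],[35,19],[39,0]]
[[1,4],[22,1],[24,0],[30,9],[35,19],[39,0]]
[[1,11],[5,4],[22,1],[24,0],[30,9],[35,19],[39,0]]
[[1,11],[5,4],[22,1],[24,0],[30,9],[35,19],[39,0]]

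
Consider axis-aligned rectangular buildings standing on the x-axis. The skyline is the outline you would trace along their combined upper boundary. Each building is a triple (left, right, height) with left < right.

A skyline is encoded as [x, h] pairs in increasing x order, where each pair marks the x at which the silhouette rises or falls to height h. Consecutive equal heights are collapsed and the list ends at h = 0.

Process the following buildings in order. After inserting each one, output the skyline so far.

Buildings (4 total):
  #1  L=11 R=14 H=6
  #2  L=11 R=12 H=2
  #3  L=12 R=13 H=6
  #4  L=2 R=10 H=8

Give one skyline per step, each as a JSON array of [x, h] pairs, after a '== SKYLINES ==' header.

== SKYLINES ==
[[11,6],[14,0]]
[[11,6],[14,0]]
[[11,6],[14,0]]
[[2,8],[10,0],[11,6],[14,0]]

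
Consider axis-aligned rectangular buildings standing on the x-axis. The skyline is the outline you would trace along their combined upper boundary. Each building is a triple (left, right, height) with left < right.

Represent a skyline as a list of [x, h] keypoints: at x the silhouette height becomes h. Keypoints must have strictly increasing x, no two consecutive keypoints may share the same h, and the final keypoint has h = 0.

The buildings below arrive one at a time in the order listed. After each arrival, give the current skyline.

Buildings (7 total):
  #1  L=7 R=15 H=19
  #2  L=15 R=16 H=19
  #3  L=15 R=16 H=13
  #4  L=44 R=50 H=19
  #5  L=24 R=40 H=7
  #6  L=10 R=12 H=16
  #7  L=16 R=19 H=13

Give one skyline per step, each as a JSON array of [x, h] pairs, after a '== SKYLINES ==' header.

== SKYLINES ==
[[7,19],[15,0]]
[[7,19],[16,0]]
[[7,19],[16,0]]
[[7,19],[16,0],[44,19],[50,0]]
[[7,19],[16,0],[24,7],[40,0],[44,19],[50,0]]
[[7,19],[16,0],[24,7],[40,0],[44,19],[50,0]]
[[7,19],[16,13],[19,0],[24,7],[40,0],[44,19],[50,0]]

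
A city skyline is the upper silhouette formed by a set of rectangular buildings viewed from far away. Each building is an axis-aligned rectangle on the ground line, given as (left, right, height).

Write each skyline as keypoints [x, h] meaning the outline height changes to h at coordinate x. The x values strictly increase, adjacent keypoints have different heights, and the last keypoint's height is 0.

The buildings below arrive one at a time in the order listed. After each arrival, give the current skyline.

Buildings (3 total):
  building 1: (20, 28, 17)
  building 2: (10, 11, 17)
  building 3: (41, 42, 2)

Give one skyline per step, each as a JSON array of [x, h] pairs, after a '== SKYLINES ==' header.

== SKYLINES ==
[[20,17],[28,0]]
[[10,17],[11,0],[20,17],[28,0]]
[[10,17],[11,0],[20,17],[28,0],[41,2],[42,0]]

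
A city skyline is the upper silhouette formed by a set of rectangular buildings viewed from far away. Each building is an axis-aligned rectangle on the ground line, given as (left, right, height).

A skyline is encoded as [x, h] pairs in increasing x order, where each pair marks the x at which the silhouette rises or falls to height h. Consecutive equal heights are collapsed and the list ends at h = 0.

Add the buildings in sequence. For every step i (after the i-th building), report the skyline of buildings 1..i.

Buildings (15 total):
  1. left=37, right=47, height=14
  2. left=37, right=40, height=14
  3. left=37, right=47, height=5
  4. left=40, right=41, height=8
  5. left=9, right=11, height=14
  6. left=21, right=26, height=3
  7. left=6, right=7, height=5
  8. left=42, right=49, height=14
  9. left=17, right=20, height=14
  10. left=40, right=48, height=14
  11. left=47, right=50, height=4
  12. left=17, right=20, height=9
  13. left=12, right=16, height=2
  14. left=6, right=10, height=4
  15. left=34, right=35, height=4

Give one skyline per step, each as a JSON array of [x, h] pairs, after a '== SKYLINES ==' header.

== SKYLINES ==
[[37,14],[47,0]]
[[37,14],[47,0]]
[[37,14],[47,0]]
[[37,14],[47,0]]
[[9,14],[11,0],[37,14],[47,0]]
[[9,14],[11,0],[21,3],[26,0],[37,14],[47,0]]
[[6,5],[7,0],[9,14],[11,0],[21,3],[26,0],[37,14],[47,0]]
[[6,5],[7,0],[9,14],[11,0],[21,3],[26,0],[37,14],[49,0]]
[[6,5],[7,0],[9,14],[11,0],[17,14],[20,0],[21,3],[26,0],[37,14],[49,0]]
[[6,5],[7,0],[9,14],[11,0],[17,14],[20,0],[21,3],[26,0],[37,14],[49,0]]
[[6,5],[7,0],[9,14],[11,0],[17,14],[20,0],[21,3],[26,0],[37,14],[49,4],[50,0]]
[[6,5],[7,0],[9,14],[11,0],[17,14],[20,0],[21,3],[26,0],[37,14],[49,4],[50,0]]
[[6,5],[7,0],[9,14],[11,0],[12,2],[16,0],[17,14],[20,0],[21,3],[26,0],[37,14],[49,4],[50,0]]
[[6,5],[7,4],[9,14],[11,0],[12,2],[16,0],[17,14],[20,0],[21,3],[26,0],[37,14],[49,4],[50,0]]
[[6,5],[7,4],[9,14],[11,0],[12,2],[16,0],[17,14],[20,0],[21,3],[26,0],[34,4],[35,0],[37,14],[49,4],[50,0]]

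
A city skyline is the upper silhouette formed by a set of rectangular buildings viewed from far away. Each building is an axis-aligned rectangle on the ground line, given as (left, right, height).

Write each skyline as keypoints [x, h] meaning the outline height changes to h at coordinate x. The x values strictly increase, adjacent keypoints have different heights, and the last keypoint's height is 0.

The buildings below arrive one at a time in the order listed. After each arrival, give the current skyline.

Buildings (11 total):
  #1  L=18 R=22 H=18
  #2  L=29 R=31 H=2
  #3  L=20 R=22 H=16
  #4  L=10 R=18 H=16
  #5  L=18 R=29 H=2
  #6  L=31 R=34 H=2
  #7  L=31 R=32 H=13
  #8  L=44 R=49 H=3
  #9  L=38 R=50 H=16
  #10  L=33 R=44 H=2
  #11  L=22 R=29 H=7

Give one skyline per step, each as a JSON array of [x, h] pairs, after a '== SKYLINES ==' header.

== SKYLINES ==
[[18,18],[22,0]]
[[18,18],[22,0],[29,2],[31,0]]
[[18,18],[22,0],[29,2],[31,0]]
[[10,16],[18,18],[22,0],[29,2],[31,0]]
[[10,16],[18,18],[22,2],[31,0]]
[[10,16],[18,18],[22,2],[34,0]]
[[10,16],[18,18],[22,2],[31,13],[32,2],[34,0]]
[[10,16],[18,18],[22,2],[31,13],[32,2],[34,0],[44,3],[49,0]]
[[10,16],[18,18],[22,2],[31,13],[32,2],[34,0],[38,16],[50,0]]
[[10,16],[18,18],[22,2],[31,13],[32,2],[38,16],[50,0]]
[[10,16],[18,18],[22,7],[29,2],[31,13],[32,2],[38,16],[50,0]]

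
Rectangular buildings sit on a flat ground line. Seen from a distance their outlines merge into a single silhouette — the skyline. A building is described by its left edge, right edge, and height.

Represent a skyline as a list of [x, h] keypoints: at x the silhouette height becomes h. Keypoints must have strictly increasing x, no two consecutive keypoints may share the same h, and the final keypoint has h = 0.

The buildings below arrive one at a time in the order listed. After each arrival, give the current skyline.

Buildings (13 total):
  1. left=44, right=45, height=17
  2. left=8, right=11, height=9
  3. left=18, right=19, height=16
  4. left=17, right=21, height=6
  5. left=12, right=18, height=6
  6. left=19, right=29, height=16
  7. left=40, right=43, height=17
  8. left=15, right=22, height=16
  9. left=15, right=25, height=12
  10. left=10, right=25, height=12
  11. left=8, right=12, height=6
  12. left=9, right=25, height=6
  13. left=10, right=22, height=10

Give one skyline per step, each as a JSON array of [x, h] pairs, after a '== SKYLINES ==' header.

== SKYLINES ==
[[44,17],[45,0]]
[[8,9],[11,0],[44,17],[45,0]]
[[8,9],[11,0],[18,16],[19,0],[44,17],[45,0]]
[[8,9],[11,0],[17,6],[18,16],[19,6],[21,0],[44,17],[45,0]]
[[8,9],[11,0],[12,6],[18,16],[19,6],[21,0],[44,17],[45,0]]
[[8,9],[11,0],[12,6],[18,16],[29,0],[44,17],[45,0]]
[[8,9],[11,0],[12,6],[18,16],[29,0],[40,17],[43,0],[44,17],[45,0]]
[[8,9],[11,0],[12,6],[15,16],[29,0],[40,17],[43,0],[44,17],[45,0]]
[[8,9],[11,0],[12,6],[15,16],[29,0],[40,17],[43,0],[44,17],[45,0]]
[[8,9],[10,12],[15,16],[29,0],[40,17],[43,0],[44,17],[45,0]]
[[8,9],[10,12],[15,16],[29,0],[40,17],[43,0],[44,17],[45,0]]
[[8,9],[10,12],[15,16],[29,0],[40,17],[43,0],[44,17],[45,0]]
[[8,9],[10,12],[15,16],[29,0],[40,17],[43,0],[44,17],[45,0]]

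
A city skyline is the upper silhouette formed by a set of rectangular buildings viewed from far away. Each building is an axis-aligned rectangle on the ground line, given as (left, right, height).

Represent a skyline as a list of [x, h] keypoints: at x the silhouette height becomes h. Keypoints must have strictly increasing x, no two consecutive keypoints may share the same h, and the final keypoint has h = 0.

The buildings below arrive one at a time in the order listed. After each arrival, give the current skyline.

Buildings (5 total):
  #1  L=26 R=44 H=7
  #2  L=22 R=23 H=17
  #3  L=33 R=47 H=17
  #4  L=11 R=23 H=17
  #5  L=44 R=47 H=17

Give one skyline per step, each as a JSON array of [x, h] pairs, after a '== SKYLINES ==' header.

== SKYLINES ==
[[26,7],[44,0]]
[[22,17],[23,0],[26,7],[44,0]]
[[22,17],[23,0],[26,7],[33,17],[47,0]]
[[11,17],[23,0],[26,7],[33,17],[47,0]]
[[11,17],[23,0],[26,7],[33,17],[47,0]]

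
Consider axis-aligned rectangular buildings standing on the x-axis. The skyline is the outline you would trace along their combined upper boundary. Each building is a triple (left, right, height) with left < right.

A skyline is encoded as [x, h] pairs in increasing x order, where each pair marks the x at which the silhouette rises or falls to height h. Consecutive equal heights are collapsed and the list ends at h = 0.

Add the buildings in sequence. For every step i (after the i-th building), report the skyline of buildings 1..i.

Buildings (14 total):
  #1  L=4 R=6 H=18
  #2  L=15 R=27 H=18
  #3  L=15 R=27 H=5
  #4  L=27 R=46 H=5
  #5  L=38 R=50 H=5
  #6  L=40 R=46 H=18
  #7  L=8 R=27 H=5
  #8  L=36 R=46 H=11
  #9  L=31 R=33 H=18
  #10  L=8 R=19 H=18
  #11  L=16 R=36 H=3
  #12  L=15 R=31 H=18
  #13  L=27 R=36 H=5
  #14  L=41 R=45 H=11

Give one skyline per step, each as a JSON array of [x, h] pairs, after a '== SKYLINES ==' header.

== SKYLINES ==
[[4,18],[6,0]]
[[4,18],[6,0],[15,18],[27,0]]
[[4,18],[6,0],[15,18],[27,0]]
[[4,18],[6,0],[15,18],[27,5],[46,0]]
[[4,18],[6,0],[15,18],[27,5],[50,0]]
[[4,18],[6,0],[15,18],[27,5],[40,18],[46,5],[50,0]]
[[4,18],[6,0],[8,5],[15,18],[27,5],[40,18],[46,5],[50,0]]
[[4,18],[6,0],[8,5],[15,18],[27,5],[36,11],[40,18],[46,5],[50,0]]
[[4,18],[6,0],[8,5],[15,18],[27,5],[31,18],[33,5],[36,11],[40,18],[46,5],[50,0]]
[[4,18],[6,0],[8,18],[27,5],[31,18],[33,5],[36,11],[40,18],[46,5],[50,0]]
[[4,18],[6,0],[8,18],[27,5],[31,18],[33,5],[36,11],[40,18],[46,5],[50,0]]
[[4,18],[6,0],[8,18],[33,5],[36,11],[40,18],[46,5],[50,0]]
[[4,18],[6,0],[8,18],[33,5],[36,11],[40,18],[46,5],[50,0]]
[[4,18],[6,0],[8,18],[33,5],[36,11],[40,18],[46,5],[50,0]]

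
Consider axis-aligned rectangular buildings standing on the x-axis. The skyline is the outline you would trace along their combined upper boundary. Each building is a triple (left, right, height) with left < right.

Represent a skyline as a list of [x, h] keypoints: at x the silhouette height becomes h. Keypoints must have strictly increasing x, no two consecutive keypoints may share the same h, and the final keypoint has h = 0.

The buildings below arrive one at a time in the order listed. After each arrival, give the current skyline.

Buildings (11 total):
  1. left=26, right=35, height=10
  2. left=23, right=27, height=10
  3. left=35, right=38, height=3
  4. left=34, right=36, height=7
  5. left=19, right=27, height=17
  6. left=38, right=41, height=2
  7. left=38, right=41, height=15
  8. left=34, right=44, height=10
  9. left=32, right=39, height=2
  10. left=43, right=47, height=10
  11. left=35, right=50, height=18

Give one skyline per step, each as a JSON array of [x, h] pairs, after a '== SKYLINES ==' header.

== SKYLINES ==
[[26,10],[35,0]]
[[23,10],[35,0]]
[[23,10],[35,3],[38,0]]
[[23,10],[35,7],[36,3],[38,0]]
[[19,17],[27,10],[35,7],[36,3],[38,0]]
[[19,17],[27,10],[35,7],[36,3],[38,2],[41,0]]
[[19,17],[27,10],[35,7],[36,3],[38,15],[41,0]]
[[19,17],[27,10],[38,15],[41,10],[44,0]]
[[19,17],[27,10],[38,15],[41,10],[44,0]]
[[19,17],[27,10],[38,15],[41,10],[47,0]]
[[19,17],[27,10],[35,18],[50,0]]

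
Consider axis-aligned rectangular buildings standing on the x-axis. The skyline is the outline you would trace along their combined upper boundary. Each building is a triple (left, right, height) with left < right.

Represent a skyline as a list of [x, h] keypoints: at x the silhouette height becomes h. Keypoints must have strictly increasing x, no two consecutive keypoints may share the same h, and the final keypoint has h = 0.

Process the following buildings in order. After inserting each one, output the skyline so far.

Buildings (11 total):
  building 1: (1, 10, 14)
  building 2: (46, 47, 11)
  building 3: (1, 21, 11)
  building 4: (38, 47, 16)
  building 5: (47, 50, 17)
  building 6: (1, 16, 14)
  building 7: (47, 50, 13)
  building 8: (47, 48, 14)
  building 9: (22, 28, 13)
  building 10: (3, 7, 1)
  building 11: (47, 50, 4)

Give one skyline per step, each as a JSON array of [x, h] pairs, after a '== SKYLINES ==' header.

== SKYLINES ==
[[1,14],[10,0]]
[[1,14],[10,0],[46,11],[47,0]]
[[1,14],[10,11],[21,0],[46,11],[47,0]]
[[1,14],[10,11],[21,0],[38,16],[47,0]]
[[1,14],[10,11],[21,0],[38,16],[47,17],[50,0]]
[[1,14],[16,11],[21,0],[38,16],[47,17],[50,0]]
[[1,14],[16,11],[21,0],[38,16],[47,17],[50,0]]
[[1,14],[16,11],[21,0],[38,16],[47,17],[50,0]]
[[1,14],[16,11],[21,0],[22,13],[28,0],[38,16],[47,17],[50,0]]
[[1,14],[16,11],[21,0],[22,13],[28,0],[38,16],[47,17],[50,0]]
[[1,14],[16,11],[21,0],[22,13],[28,0],[38,16],[47,17],[50,0]]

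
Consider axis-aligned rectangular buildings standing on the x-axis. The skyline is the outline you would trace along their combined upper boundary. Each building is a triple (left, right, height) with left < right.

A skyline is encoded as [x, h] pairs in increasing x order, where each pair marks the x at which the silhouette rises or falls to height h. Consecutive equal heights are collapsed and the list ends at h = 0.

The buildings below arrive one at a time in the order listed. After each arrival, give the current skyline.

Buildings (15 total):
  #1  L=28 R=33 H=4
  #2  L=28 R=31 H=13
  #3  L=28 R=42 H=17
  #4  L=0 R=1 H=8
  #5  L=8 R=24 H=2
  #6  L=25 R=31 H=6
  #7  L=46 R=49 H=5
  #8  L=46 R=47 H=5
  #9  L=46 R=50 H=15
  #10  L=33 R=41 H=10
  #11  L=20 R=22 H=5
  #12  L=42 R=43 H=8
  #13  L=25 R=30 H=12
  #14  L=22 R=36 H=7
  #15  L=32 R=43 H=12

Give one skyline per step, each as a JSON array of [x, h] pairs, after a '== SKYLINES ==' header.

== SKYLINES ==
[[28,4],[33,0]]
[[28,13],[31,4],[33,0]]
[[28,17],[42,0]]
[[0,8],[1,0],[28,17],[42,0]]
[[0,8],[1,0],[8,2],[24,0],[28,17],[42,0]]
[[0,8],[1,0],[8,2],[24,0],[25,6],[28,17],[42,0]]
[[0,8],[1,0],[8,2],[24,0],[25,6],[28,17],[42,0],[46,5],[49,0]]
[[0,8],[1,0],[8,2],[24,0],[25,6],[28,17],[42,0],[46,5],[49,0]]
[[0,8],[1,0],[8,2],[24,0],[25,6],[28,17],[42,0],[46,15],[50,0]]
[[0,8],[1,0],[8,2],[24,0],[25,6],[28,17],[42,0],[46,15],[50,0]]
[[0,8],[1,0],[8,2],[20,5],[22,2],[24,0],[25,6],[28,17],[42,0],[46,15],[50,0]]
[[0,8],[1,0],[8,2],[20,5],[22,2],[24,0],[25,6],[28,17],[42,8],[43,0],[46,15],[50,0]]
[[0,8],[1,0],[8,2],[20,5],[22,2],[24,0],[25,12],[28,17],[42,8],[43,0],[46,15],[50,0]]
[[0,8],[1,0],[8,2],[20,5],[22,7],[25,12],[28,17],[42,8],[43,0],[46,15],[50,0]]
[[0,8],[1,0],[8,2],[20,5],[22,7],[25,12],[28,17],[42,12],[43,0],[46,15],[50,0]]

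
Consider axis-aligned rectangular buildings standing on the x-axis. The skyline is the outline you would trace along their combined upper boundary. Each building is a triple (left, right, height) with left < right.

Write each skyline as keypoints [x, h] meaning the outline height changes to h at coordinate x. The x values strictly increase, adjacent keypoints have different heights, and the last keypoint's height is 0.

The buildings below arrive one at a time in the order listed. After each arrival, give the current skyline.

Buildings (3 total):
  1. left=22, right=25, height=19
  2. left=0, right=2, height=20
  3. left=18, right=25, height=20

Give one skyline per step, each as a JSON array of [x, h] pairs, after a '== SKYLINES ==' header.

== SKYLINES ==
[[22,19],[25,0]]
[[0,20],[2,0],[22,19],[25,0]]
[[0,20],[2,0],[18,20],[25,0]]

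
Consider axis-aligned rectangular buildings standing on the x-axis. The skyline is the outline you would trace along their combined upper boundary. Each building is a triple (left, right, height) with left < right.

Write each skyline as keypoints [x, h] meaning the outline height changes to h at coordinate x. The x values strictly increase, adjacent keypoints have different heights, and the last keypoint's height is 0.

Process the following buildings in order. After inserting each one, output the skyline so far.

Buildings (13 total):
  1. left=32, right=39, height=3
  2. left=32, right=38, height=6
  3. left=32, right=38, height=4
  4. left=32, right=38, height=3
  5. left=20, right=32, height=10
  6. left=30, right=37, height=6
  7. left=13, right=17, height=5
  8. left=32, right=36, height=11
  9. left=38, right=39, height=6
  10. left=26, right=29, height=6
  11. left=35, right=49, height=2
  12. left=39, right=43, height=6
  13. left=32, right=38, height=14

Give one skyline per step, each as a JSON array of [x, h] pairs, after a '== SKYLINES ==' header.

== SKYLINES ==
[[32,3],[39,0]]
[[32,6],[38,3],[39,0]]
[[32,6],[38,3],[39,0]]
[[32,6],[38,3],[39,0]]
[[20,10],[32,6],[38,3],[39,0]]
[[20,10],[32,6],[38,3],[39,0]]
[[13,5],[17,0],[20,10],[32,6],[38,3],[39,0]]
[[13,5],[17,0],[20,10],[32,11],[36,6],[38,3],[39,0]]
[[13,5],[17,0],[20,10],[32,11],[36,6],[39,0]]
[[13,5],[17,0],[20,10],[32,11],[36,6],[39,0]]
[[13,5],[17,0],[20,10],[32,11],[36,6],[39,2],[49,0]]
[[13,5],[17,0],[20,10],[32,11],[36,6],[43,2],[49,0]]
[[13,5],[17,0],[20,10],[32,14],[38,6],[43,2],[49,0]]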